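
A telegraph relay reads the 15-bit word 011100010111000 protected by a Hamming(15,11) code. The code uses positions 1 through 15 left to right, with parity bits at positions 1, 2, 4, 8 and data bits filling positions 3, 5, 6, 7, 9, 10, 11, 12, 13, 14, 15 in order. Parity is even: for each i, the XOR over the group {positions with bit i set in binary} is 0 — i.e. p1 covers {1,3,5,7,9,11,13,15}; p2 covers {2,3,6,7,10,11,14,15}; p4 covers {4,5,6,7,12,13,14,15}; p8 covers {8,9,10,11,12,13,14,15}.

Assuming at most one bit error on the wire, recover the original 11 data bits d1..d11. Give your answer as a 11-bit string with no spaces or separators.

10000111000

s1 (pos 1,3,5,7,9,11,13,15): 0⊕1⊕0⊕0⊕0⊕1⊕0⊕0 = 0
s2 (pos 2,3,6,7,10,11,14,15): 1⊕1⊕0⊕0⊕1⊕1⊕0⊕0 = 0
s4 (pos 4,5,6,7,12,13,14,15): 1⊕0⊕0⊕0⊕1⊕0⊕0⊕0 = 0
s8 (pos 8,9,10,11,12,13,14,15): 1⊕0⊕1⊕1⊕1⊕0⊕0⊕0 = 0
Syndrome s8…s1 = 0000 → no error.
Read data bits from positions 3,5,6,7,9,10,11,12,13,14,15: 10000111000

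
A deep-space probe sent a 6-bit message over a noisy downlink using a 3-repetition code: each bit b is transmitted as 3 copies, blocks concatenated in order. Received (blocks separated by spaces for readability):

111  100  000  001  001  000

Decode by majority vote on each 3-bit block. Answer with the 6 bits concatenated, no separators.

100000

Block 1 (111): 3 ones → 1
Block 2 (100): 1 one → 0
Block 3 (000): 0 ones → 0
Block 4 (001): 1 one → 0
Block 5 (001): 1 one → 0
Block 6 (000): 0 ones → 0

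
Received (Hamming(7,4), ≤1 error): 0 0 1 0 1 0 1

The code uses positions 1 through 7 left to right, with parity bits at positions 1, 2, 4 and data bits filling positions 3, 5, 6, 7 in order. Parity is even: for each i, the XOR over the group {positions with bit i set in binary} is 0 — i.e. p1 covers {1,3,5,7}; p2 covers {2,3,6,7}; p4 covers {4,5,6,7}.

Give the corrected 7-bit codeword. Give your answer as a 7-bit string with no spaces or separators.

s1 (pos 1,3,5,7): 0⊕1⊕1⊕1 = 1
s2 (pos 2,3,6,7): 0⊕1⊕0⊕1 = 0
s4 (pos 4,5,6,7): 0⊕1⊕0⊕1 = 0
Syndrome s4…s1 = 001 → error at position 1.
Flip position 1: 0010101 → 1010101

1010101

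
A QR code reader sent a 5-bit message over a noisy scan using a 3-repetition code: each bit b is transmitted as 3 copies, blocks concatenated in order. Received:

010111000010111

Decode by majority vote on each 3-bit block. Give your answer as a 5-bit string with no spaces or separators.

01001

Block 1 (010): 1 one → 0
Block 2 (111): 3 ones → 1
Block 3 (000): 0 ones → 0
Block 4 (010): 1 one → 0
Block 5 (111): 3 ones → 1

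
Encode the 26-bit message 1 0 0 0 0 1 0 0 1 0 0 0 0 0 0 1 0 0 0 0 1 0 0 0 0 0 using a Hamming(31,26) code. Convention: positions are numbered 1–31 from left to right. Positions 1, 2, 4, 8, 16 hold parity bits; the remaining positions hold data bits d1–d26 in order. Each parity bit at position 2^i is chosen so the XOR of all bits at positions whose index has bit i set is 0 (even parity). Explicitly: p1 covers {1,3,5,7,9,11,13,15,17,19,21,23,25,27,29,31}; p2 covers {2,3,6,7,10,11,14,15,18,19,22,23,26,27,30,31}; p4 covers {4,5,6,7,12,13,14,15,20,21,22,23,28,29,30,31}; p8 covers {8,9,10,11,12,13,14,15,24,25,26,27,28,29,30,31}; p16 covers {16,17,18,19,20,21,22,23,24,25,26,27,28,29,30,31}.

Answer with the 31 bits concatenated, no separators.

1110000101001000000010000100000

Place data at non-parity positions: p1 p2 1 p4 0 0 0 p8 0 1 0 0 1 0 0 p16 0 0 0 0 1 0 0 0 0 1 0 0 0 0 0
p1 (pos 1,3,5,7,9,11,13,15,17,19,21,23,25,27,29,31): XOR of data positions = 1⊕0⊕0⊕0⊕0⊕1⊕0⊕0⊕0⊕1⊕0⊕0⊕0⊕0⊕0 = 1
p2 (pos 2,3,6,7,10,11,14,15,18,19,22,23,26,27,30,31): XOR of data positions = 1⊕0⊕0⊕1⊕0⊕0⊕0⊕0⊕0⊕0⊕0⊕1⊕0⊕0⊕0 = 1
p4 (pos 4,5,6,7,12,13,14,15,20,21,22,23,28,29,30,31): XOR of data positions = 0⊕0⊕0⊕0⊕1⊕0⊕0⊕0⊕1⊕0⊕0⊕0⊕0⊕0⊕0 = 0
p8 (pos 8,9,10,11,12,13,14,15,24,25,26,27,28,29,30,31): XOR of data positions = 0⊕1⊕0⊕0⊕1⊕0⊕0⊕0⊕0⊕1⊕0⊕0⊕0⊕0⊕0 = 1
p16 (pos 16,17,18,19,20,21,22,23,24,25,26,27,28,29,30,31): XOR of data positions = 0⊕0⊕0⊕0⊕1⊕0⊕0⊕0⊕0⊕1⊕0⊕0⊕0⊕0⊕0 = 0
Codeword: 1110000101001000000010000100000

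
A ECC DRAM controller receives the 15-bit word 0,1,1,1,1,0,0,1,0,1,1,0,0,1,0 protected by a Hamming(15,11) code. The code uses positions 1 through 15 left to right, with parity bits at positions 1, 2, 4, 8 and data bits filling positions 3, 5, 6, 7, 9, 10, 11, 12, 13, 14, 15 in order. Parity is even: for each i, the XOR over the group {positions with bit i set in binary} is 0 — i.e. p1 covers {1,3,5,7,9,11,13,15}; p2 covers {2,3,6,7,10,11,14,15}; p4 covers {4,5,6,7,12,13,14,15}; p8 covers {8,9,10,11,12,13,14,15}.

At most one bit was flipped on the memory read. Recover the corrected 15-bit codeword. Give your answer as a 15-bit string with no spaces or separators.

011110110110010

s1 (pos 1,3,5,7,9,11,13,15): 0⊕1⊕1⊕0⊕0⊕1⊕0⊕0 = 1
s2 (pos 2,3,6,7,10,11,14,15): 1⊕1⊕0⊕0⊕1⊕1⊕1⊕0 = 1
s4 (pos 4,5,6,7,12,13,14,15): 1⊕1⊕0⊕0⊕0⊕0⊕1⊕0 = 1
s8 (pos 8,9,10,11,12,13,14,15): 1⊕0⊕1⊕1⊕0⊕0⊕1⊕0 = 0
Syndrome s8…s1 = 0111 → error at position 7.
Flip position 7: 011110010110010 → 011110110110010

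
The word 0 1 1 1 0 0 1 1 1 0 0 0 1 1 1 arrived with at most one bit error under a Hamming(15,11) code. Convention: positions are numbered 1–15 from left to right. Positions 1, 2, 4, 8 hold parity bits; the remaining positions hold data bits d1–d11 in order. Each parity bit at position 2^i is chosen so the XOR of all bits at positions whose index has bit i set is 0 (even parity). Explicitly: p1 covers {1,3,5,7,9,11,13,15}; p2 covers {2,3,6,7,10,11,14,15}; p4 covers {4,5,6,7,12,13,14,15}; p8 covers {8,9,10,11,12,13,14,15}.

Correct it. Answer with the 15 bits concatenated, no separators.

011100111000110

s1 (pos 1,3,5,7,9,11,13,15): 0⊕1⊕0⊕1⊕1⊕0⊕1⊕1 = 1
s2 (pos 2,3,6,7,10,11,14,15): 1⊕1⊕0⊕1⊕0⊕0⊕1⊕1 = 1
s4 (pos 4,5,6,7,12,13,14,15): 1⊕0⊕0⊕1⊕0⊕1⊕1⊕1 = 1
s8 (pos 8,9,10,11,12,13,14,15): 1⊕1⊕0⊕0⊕0⊕1⊕1⊕1 = 1
Syndrome s8…s1 = 1111 → error at position 15.
Flip position 15: 011100111000111 → 011100111000110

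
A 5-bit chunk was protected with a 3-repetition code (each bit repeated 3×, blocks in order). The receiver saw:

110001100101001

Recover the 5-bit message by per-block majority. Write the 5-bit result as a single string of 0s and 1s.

Block 1 (110): 2 ones → 1
Block 2 (001): 1 one → 0
Block 3 (100): 1 one → 0
Block 4 (101): 2 ones → 1
Block 5 (001): 1 one → 0

10010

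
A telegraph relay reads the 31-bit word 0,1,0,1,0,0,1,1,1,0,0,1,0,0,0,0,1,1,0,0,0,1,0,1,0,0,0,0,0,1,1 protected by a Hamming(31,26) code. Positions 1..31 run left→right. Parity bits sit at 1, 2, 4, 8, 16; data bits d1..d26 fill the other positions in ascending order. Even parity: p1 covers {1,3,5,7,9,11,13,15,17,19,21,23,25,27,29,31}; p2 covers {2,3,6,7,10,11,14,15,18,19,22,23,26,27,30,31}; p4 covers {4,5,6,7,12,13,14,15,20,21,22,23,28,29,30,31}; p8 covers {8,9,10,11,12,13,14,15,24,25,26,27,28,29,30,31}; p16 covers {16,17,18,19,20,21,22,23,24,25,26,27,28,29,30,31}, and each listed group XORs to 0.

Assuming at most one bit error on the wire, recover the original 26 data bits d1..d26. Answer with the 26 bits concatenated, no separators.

s1 (pos 1,3,5,7,9,11,13,15,17,19,21,23,25,27,29,31): 0⊕0⊕0⊕1⊕1⊕0⊕0⊕0⊕1⊕0⊕0⊕0⊕0⊕0⊕0⊕1 = 0
s2 (pos 2,3,6,7,10,11,14,15,18,19,22,23,26,27,30,31): 1⊕0⊕0⊕1⊕0⊕0⊕0⊕0⊕1⊕0⊕1⊕0⊕0⊕0⊕1⊕1 = 0
s4 (pos 4,5,6,7,12,13,14,15,20,21,22,23,28,29,30,31): 1⊕0⊕0⊕1⊕1⊕0⊕0⊕0⊕0⊕0⊕1⊕0⊕0⊕0⊕1⊕1 = 0
s8 (pos 8,9,10,11,12,13,14,15,24,25,26,27,28,29,30,31): 1⊕1⊕0⊕0⊕1⊕0⊕0⊕0⊕1⊕0⊕0⊕0⊕0⊕0⊕1⊕1 = 0
s16 (pos 16,17,18,19,20,21,22,23,24,25,26,27,28,29,30,31): 0⊕1⊕1⊕0⊕0⊕0⊕1⊕0⊕1⊕0⊕0⊕0⊕0⊕0⊕1⊕1 = 0
Syndrome s16…s1 = 00000 → no error.
Read data bits from positions 3,5,6,7,9,10,11,12,13,14,15,17,18,19,20,21,22,23,24,25,26,27,28,29,30,31: 00011001000110001010000011

00011001000110001010000011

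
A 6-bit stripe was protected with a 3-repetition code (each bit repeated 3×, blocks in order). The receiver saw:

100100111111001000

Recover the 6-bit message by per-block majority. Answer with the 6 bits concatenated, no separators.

001100

Block 1 (100): 1 one → 0
Block 2 (100): 1 one → 0
Block 3 (111): 3 ones → 1
Block 4 (111): 3 ones → 1
Block 5 (001): 1 one → 0
Block 6 (000): 0 ones → 0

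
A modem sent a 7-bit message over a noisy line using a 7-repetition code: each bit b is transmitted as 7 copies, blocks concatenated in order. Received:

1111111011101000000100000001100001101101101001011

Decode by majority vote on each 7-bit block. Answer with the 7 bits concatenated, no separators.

Block 1 (1111111): 7 ones → 1
Block 2 (0111010): 4 ones → 1
Block 3 (0000010): 1 one → 0
Block 4 (0000001): 1 one → 0
Block 5 (1000011): 3 ones → 0
Block 6 (0110110): 4 ones → 1
Block 7 (1001011): 4 ones → 1

1100011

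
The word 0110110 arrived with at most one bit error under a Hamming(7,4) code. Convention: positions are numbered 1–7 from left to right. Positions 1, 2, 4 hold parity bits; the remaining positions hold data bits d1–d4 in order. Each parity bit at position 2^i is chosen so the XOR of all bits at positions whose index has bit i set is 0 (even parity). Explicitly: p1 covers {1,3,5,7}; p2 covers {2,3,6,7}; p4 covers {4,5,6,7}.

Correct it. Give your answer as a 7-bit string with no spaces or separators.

0010110

s1 (pos 1,3,5,7): 0⊕1⊕1⊕0 = 0
s2 (pos 2,3,6,7): 1⊕1⊕1⊕0 = 1
s4 (pos 4,5,6,7): 0⊕1⊕1⊕0 = 0
Syndrome s4…s1 = 010 → error at position 2.
Flip position 2: 0110110 → 0010110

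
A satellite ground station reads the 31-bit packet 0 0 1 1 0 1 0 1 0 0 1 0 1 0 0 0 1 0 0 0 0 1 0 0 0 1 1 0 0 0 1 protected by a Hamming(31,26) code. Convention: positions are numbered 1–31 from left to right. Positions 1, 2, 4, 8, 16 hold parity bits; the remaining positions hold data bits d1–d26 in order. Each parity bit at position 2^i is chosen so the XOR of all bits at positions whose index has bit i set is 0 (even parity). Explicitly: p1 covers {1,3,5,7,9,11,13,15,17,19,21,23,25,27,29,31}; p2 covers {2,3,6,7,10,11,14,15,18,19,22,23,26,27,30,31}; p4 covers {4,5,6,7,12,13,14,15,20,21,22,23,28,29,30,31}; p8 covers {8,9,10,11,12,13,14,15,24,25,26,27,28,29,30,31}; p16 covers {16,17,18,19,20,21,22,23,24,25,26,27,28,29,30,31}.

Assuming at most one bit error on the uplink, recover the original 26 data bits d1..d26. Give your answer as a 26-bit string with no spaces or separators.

s1 (pos 1,3,5,7,9,11,13,15,17,19,21,23,25,27,29,31): 0⊕1⊕0⊕0⊕0⊕1⊕1⊕0⊕1⊕0⊕0⊕0⊕0⊕1⊕0⊕1 = 0
s2 (pos 2,3,6,7,10,11,14,15,18,19,22,23,26,27,30,31): 0⊕1⊕1⊕0⊕0⊕1⊕0⊕0⊕0⊕0⊕1⊕0⊕1⊕1⊕0⊕1 = 1
s4 (pos 4,5,6,7,12,13,14,15,20,21,22,23,28,29,30,31): 1⊕0⊕1⊕0⊕0⊕1⊕0⊕0⊕0⊕0⊕1⊕0⊕0⊕0⊕0⊕1 = 1
s8 (pos 8,9,10,11,12,13,14,15,24,25,26,27,28,29,30,31): 1⊕0⊕0⊕1⊕0⊕1⊕0⊕0⊕0⊕0⊕1⊕1⊕0⊕0⊕0⊕1 = 0
s16 (pos 16,17,18,19,20,21,22,23,24,25,26,27,28,29,30,31): 0⊕1⊕0⊕0⊕0⊕0⊕1⊕0⊕0⊕0⊕1⊕1⊕0⊕0⊕0⊕1 = 1
Syndrome s16…s1 = 10110 → error at position 22.
Flip position 22: 0011010100101000100001000110001 → 0011010100101000100000000110001
Read data bits from positions 3,5,6,7,9,10,11,12,13,14,15,17,18,19,20,21,22,23,24,25,26,27,28,29,30,31: 10100010100100000000110001

10100010100100000000110001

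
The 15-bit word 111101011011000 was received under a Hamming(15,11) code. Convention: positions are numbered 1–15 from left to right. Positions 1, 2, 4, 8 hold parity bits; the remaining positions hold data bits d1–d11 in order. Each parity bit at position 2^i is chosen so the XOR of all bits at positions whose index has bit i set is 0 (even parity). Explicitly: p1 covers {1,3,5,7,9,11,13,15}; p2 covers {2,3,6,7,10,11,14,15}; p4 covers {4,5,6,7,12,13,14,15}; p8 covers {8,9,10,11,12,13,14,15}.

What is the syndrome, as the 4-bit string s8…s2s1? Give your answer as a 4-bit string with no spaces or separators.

0100

s1 (pos 1,3,5,7,9,11,13,15): 1⊕1⊕0⊕0⊕1⊕1⊕0⊕0 = 0
s2 (pos 2,3,6,7,10,11,14,15): 1⊕1⊕1⊕0⊕0⊕1⊕0⊕0 = 0
s4 (pos 4,5,6,7,12,13,14,15): 1⊕0⊕1⊕0⊕1⊕0⊕0⊕0 = 1
s8 (pos 8,9,10,11,12,13,14,15): 1⊕1⊕0⊕1⊕1⊕0⊕0⊕0 = 0
Syndrome s8…s1 = 0100 → error at position 4.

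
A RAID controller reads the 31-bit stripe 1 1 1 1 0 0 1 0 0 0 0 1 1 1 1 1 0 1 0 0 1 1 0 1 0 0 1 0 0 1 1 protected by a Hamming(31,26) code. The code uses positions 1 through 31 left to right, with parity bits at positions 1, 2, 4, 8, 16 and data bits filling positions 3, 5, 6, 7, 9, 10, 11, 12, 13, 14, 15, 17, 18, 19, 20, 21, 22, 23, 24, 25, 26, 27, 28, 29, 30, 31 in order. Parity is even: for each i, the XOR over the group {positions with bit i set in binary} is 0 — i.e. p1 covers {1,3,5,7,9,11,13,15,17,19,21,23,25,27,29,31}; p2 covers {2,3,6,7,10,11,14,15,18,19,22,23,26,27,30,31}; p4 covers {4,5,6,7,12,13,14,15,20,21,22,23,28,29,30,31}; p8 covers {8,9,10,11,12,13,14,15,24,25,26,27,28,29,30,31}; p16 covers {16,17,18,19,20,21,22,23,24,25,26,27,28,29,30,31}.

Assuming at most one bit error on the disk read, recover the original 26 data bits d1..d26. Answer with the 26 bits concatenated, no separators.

s1 (pos 1,3,5,7,9,11,13,15,17,19,21,23,25,27,29,31): 1⊕1⊕0⊕1⊕0⊕0⊕1⊕1⊕0⊕0⊕1⊕0⊕0⊕1⊕0⊕1 = 0
s2 (pos 2,3,6,7,10,11,14,15,18,19,22,23,26,27,30,31): 1⊕1⊕0⊕1⊕0⊕0⊕1⊕1⊕1⊕0⊕1⊕0⊕0⊕1⊕1⊕1 = 0
s4 (pos 4,5,6,7,12,13,14,15,20,21,22,23,28,29,30,31): 1⊕0⊕0⊕1⊕1⊕1⊕1⊕1⊕0⊕1⊕1⊕0⊕0⊕0⊕1⊕1 = 0
s8 (pos 8,9,10,11,12,13,14,15,24,25,26,27,28,29,30,31): 0⊕0⊕0⊕0⊕1⊕1⊕1⊕1⊕1⊕0⊕0⊕1⊕0⊕0⊕1⊕1 = 0
s16 (pos 16,17,18,19,20,21,22,23,24,25,26,27,28,29,30,31): 1⊕0⊕1⊕0⊕0⊕1⊕1⊕0⊕1⊕0⊕0⊕1⊕0⊕0⊕1⊕1 = 0
Syndrome s16…s1 = 00000 → no error.
Read data bits from positions 3,5,6,7,9,10,11,12,13,14,15,17,18,19,20,21,22,23,24,25,26,27,28,29,30,31: 10010001111010011010010011

10010001111010011010010011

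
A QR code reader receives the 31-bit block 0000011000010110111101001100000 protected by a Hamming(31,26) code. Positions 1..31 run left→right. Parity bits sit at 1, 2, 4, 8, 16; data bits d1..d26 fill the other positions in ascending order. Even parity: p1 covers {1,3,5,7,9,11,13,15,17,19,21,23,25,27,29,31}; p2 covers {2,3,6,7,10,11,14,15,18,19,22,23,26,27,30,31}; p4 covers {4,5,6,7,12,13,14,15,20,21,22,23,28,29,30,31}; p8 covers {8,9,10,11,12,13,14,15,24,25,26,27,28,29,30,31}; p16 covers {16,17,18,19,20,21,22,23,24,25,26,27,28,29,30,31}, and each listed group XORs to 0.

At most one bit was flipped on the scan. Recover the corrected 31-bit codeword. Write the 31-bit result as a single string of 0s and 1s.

s1 (pos 1,3,5,7,9,11,13,15,17,19,21,23,25,27,29,31): 0⊕0⊕0⊕1⊕0⊕0⊕0⊕1⊕1⊕1⊕0⊕0⊕1⊕0⊕0⊕0 = 1
s2 (pos 2,3,6,7,10,11,14,15,18,19,22,23,26,27,30,31): 0⊕0⊕1⊕1⊕0⊕0⊕1⊕1⊕1⊕1⊕1⊕0⊕1⊕0⊕0⊕0 = 0
s4 (pos 4,5,6,7,12,13,14,15,20,21,22,23,28,29,30,31): 0⊕0⊕1⊕1⊕1⊕0⊕1⊕1⊕1⊕0⊕1⊕0⊕0⊕0⊕0⊕0 = 1
s8 (pos 8,9,10,11,12,13,14,15,24,25,26,27,28,29,30,31): 0⊕0⊕0⊕0⊕1⊕0⊕1⊕1⊕0⊕1⊕1⊕0⊕0⊕0⊕0⊕0 = 1
s16 (pos 16,17,18,19,20,21,22,23,24,25,26,27,28,29,30,31): 0⊕1⊕1⊕1⊕1⊕0⊕1⊕0⊕0⊕1⊕1⊕0⊕0⊕0⊕0⊕0 = 1
Syndrome s16…s1 = 11101 → error at position 29.
Flip position 29: 0000011000010110111101001100000 → 0000011000010110111101001100100

0000011000010110111101001100100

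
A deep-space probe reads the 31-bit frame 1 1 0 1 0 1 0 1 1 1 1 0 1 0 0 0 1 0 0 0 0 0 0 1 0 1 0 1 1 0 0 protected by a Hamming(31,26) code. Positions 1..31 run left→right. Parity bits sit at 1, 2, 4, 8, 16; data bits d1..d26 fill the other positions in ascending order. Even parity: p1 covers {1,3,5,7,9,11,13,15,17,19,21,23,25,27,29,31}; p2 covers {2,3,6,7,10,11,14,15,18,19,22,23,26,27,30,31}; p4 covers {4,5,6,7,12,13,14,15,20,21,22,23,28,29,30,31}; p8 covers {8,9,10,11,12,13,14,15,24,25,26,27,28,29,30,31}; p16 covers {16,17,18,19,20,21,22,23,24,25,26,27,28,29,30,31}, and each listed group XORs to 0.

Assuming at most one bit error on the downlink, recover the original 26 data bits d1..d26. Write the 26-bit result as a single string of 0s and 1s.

00101110100100000010101110

s1 (pos 1,3,5,7,9,11,13,15,17,19,21,23,25,27,29,31): 1⊕0⊕0⊕0⊕1⊕1⊕1⊕0⊕1⊕0⊕0⊕0⊕0⊕0⊕1⊕0 = 0
s2 (pos 2,3,6,7,10,11,14,15,18,19,22,23,26,27,30,31): 1⊕0⊕1⊕0⊕1⊕1⊕0⊕0⊕0⊕0⊕0⊕0⊕1⊕0⊕0⊕0 = 1
s4 (pos 4,5,6,7,12,13,14,15,20,21,22,23,28,29,30,31): 1⊕0⊕1⊕0⊕0⊕1⊕0⊕0⊕0⊕0⊕0⊕0⊕1⊕1⊕0⊕0 = 1
s8 (pos 8,9,10,11,12,13,14,15,24,25,26,27,28,29,30,31): 1⊕1⊕1⊕1⊕0⊕1⊕0⊕0⊕1⊕0⊕1⊕0⊕1⊕1⊕0⊕0 = 1
s16 (pos 16,17,18,19,20,21,22,23,24,25,26,27,28,29,30,31): 0⊕1⊕0⊕0⊕0⊕0⊕0⊕0⊕1⊕0⊕1⊕0⊕1⊕1⊕0⊕0 = 1
Syndrome s16…s1 = 11110 → error at position 30.
Flip position 30: 1101010111101000100000010101100 → 1101010111101000100000010101110
Read data bits from positions 3,5,6,7,9,10,11,12,13,14,15,17,18,19,20,21,22,23,24,25,26,27,28,29,30,31: 00101110100100000010101110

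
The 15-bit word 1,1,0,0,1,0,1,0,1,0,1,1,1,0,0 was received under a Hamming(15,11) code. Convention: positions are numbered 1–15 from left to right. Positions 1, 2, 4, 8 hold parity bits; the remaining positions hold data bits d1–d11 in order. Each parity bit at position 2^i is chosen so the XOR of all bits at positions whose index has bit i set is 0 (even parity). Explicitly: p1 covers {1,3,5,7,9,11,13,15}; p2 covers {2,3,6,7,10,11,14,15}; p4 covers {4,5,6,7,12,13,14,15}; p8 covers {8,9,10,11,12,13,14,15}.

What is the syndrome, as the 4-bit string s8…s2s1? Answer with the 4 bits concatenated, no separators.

s1 (pos 1,3,5,7,9,11,13,15): 1⊕0⊕1⊕1⊕1⊕1⊕1⊕0 = 0
s2 (pos 2,3,6,7,10,11,14,15): 1⊕0⊕0⊕1⊕0⊕1⊕0⊕0 = 1
s4 (pos 4,5,6,7,12,13,14,15): 0⊕1⊕0⊕1⊕1⊕1⊕0⊕0 = 0
s8 (pos 8,9,10,11,12,13,14,15): 0⊕1⊕0⊕1⊕1⊕1⊕0⊕0 = 0
Syndrome s8…s1 = 0010 → error at position 2.

0010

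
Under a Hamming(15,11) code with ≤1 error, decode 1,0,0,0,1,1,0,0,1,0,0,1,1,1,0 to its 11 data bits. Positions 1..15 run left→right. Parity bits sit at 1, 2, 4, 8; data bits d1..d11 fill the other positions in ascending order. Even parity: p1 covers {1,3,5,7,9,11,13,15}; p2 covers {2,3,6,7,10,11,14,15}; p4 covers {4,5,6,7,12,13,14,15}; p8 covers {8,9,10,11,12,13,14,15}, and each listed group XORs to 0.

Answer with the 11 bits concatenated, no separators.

01101001110

s1 (pos 1,3,5,7,9,11,13,15): 1⊕0⊕1⊕0⊕1⊕0⊕1⊕0 = 0
s2 (pos 2,3,6,7,10,11,14,15): 0⊕0⊕1⊕0⊕0⊕0⊕1⊕0 = 0
s4 (pos 4,5,6,7,12,13,14,15): 0⊕1⊕1⊕0⊕1⊕1⊕1⊕0 = 1
s8 (pos 8,9,10,11,12,13,14,15): 0⊕1⊕0⊕0⊕1⊕1⊕1⊕0 = 0
Syndrome s8…s1 = 0100 → error at position 4.
Flip position 4: 100011001001110 → 100111001001110
Read data bits from positions 3,5,6,7,9,10,11,12,13,14,15: 01101001110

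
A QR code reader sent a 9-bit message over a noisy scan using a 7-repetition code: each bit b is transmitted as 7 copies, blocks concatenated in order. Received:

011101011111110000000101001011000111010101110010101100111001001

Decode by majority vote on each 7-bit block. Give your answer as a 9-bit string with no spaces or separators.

Block 1 (0111010): 4 ones → 1
Block 2 (1111111): 7 ones → 1
Block 3 (0000000): 0 ones → 0
Block 4 (1010010): 3 ones → 0
Block 5 (1100011): 4 ones → 1
Block 6 (1010101): 4 ones → 1
Block 7 (1100101): 4 ones → 1
Block 8 (0110011): 4 ones → 1
Block 9 (1001001): 3 ones → 0

110011110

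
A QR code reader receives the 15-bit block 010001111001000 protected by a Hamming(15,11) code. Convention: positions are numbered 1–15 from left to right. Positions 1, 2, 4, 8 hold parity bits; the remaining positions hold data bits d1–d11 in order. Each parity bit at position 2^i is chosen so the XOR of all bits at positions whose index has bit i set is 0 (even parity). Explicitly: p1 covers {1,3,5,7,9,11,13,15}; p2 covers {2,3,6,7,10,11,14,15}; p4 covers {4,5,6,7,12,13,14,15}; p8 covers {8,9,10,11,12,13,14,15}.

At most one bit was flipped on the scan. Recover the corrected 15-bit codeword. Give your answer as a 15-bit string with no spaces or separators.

s1 (pos 1,3,5,7,9,11,13,15): 0⊕0⊕0⊕1⊕1⊕0⊕0⊕0 = 0
s2 (pos 2,3,6,7,10,11,14,15): 1⊕0⊕1⊕1⊕0⊕0⊕0⊕0 = 1
s4 (pos 4,5,6,7,12,13,14,15): 0⊕0⊕1⊕1⊕1⊕0⊕0⊕0 = 1
s8 (pos 8,9,10,11,12,13,14,15): 1⊕1⊕0⊕0⊕1⊕0⊕0⊕0 = 1
Syndrome s8…s1 = 1110 → error at position 14.
Flip position 14: 010001111001000 → 010001111001010

010001111001010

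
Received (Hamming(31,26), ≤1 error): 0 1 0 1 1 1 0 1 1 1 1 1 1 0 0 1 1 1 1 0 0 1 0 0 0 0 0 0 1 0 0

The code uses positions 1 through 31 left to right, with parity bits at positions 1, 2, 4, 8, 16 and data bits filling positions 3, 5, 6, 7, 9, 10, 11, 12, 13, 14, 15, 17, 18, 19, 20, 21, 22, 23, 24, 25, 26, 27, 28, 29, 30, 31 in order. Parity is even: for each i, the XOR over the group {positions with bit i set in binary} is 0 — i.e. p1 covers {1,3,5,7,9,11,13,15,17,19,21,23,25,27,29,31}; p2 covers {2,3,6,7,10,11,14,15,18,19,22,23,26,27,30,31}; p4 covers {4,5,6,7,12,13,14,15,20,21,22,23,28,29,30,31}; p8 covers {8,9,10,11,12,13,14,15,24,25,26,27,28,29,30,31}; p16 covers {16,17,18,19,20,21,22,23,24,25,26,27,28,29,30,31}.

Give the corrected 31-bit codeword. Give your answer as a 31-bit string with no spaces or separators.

0101110111111011111001000000100

s1 (pos 1,3,5,7,9,11,13,15,17,19,21,23,25,27,29,31): 0⊕0⊕1⊕0⊕1⊕1⊕1⊕0⊕1⊕1⊕0⊕0⊕0⊕0⊕1⊕0 = 1
s2 (pos 2,3,6,7,10,11,14,15,18,19,22,23,26,27,30,31): 1⊕0⊕1⊕0⊕1⊕1⊕0⊕0⊕1⊕1⊕1⊕0⊕0⊕0⊕0⊕0 = 1
s4 (pos 4,5,6,7,12,13,14,15,20,21,22,23,28,29,30,31): 1⊕1⊕1⊕0⊕1⊕1⊕0⊕0⊕0⊕0⊕1⊕0⊕0⊕1⊕0⊕0 = 1
s8 (pos 8,9,10,11,12,13,14,15,24,25,26,27,28,29,30,31): 1⊕1⊕1⊕1⊕1⊕1⊕0⊕0⊕0⊕0⊕0⊕0⊕0⊕1⊕0⊕0 = 1
s16 (pos 16,17,18,19,20,21,22,23,24,25,26,27,28,29,30,31): 1⊕1⊕1⊕1⊕0⊕0⊕1⊕0⊕0⊕0⊕0⊕0⊕0⊕1⊕0⊕0 = 0
Syndrome s16…s1 = 01111 → error at position 15.
Flip position 15: 0101110111111001111001000000100 → 0101110111111011111001000000100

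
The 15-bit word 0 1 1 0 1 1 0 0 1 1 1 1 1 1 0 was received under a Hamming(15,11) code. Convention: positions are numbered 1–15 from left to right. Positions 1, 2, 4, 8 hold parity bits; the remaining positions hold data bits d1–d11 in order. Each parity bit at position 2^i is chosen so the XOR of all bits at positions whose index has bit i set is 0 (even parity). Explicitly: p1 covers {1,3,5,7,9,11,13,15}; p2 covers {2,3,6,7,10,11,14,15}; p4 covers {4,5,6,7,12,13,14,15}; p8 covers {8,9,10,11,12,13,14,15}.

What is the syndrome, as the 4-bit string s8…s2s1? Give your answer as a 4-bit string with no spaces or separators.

0101

s1 (pos 1,3,5,7,9,11,13,15): 0⊕1⊕1⊕0⊕1⊕1⊕1⊕0 = 1
s2 (pos 2,3,6,7,10,11,14,15): 1⊕1⊕1⊕0⊕1⊕1⊕1⊕0 = 0
s4 (pos 4,5,6,7,12,13,14,15): 0⊕1⊕1⊕0⊕1⊕1⊕1⊕0 = 1
s8 (pos 8,9,10,11,12,13,14,15): 0⊕1⊕1⊕1⊕1⊕1⊕1⊕0 = 0
Syndrome s8…s1 = 0101 → error at position 5.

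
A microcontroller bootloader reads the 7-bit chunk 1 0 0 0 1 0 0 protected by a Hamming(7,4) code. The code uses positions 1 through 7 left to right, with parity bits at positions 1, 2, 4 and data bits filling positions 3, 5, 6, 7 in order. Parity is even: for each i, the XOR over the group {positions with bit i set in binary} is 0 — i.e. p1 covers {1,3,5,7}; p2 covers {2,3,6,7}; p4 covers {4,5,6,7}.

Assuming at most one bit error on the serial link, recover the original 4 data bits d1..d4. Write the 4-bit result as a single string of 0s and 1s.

s1 (pos 1,3,5,7): 1⊕0⊕1⊕0 = 0
s2 (pos 2,3,6,7): 0⊕0⊕0⊕0 = 0
s4 (pos 4,5,6,7): 0⊕1⊕0⊕0 = 1
Syndrome s4…s1 = 100 → error at position 4.
Flip position 4: 1000100 → 1001100
Read data bits from positions 3,5,6,7: 0100

0100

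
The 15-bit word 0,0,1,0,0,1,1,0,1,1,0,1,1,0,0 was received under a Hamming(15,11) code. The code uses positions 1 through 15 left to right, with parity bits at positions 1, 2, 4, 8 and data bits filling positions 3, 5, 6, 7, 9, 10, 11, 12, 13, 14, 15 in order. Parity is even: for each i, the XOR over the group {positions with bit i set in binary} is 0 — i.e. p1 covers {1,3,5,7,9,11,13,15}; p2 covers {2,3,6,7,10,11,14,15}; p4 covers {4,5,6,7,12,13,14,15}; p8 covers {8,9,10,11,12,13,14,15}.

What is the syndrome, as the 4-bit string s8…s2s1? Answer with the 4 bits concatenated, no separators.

0000

s1 (pos 1,3,5,7,9,11,13,15): 0⊕1⊕0⊕1⊕1⊕0⊕1⊕0 = 0
s2 (pos 2,3,6,7,10,11,14,15): 0⊕1⊕1⊕1⊕1⊕0⊕0⊕0 = 0
s4 (pos 4,5,6,7,12,13,14,15): 0⊕0⊕1⊕1⊕1⊕1⊕0⊕0 = 0
s8 (pos 8,9,10,11,12,13,14,15): 0⊕1⊕1⊕0⊕1⊕1⊕0⊕0 = 0
Syndrome s8…s1 = 0000 → no error.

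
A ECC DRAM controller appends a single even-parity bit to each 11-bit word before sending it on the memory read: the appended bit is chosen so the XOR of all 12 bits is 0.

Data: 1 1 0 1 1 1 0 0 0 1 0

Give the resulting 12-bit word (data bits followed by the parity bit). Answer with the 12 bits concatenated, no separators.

110111000100

XOR of the 11 data bits: 1⊕1⊕0⊕1⊕1⊕1⊕0⊕0⊕0⊕1⊕0 = 0
Parity bit = 0 (so all 12 bits XOR to 0).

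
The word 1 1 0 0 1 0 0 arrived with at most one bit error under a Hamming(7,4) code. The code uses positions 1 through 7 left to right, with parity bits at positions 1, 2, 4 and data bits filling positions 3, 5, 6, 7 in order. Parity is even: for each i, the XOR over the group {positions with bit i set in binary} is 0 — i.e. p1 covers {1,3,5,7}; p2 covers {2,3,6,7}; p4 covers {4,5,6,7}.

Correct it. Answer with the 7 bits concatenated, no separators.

s1 (pos 1,3,5,7): 1⊕0⊕1⊕0 = 0
s2 (pos 2,3,6,7): 1⊕0⊕0⊕0 = 1
s4 (pos 4,5,6,7): 0⊕1⊕0⊕0 = 1
Syndrome s4…s1 = 110 → error at position 6.
Flip position 6: 1100100 → 1100110

1100110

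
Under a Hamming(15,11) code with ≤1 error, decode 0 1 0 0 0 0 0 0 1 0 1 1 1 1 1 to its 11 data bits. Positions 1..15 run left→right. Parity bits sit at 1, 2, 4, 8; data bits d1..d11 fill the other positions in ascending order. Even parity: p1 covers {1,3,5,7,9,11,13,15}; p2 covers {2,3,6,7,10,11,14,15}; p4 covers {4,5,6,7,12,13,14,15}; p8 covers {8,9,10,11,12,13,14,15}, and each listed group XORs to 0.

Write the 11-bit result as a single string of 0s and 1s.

s1 (pos 1,3,5,7,9,11,13,15): 0⊕0⊕0⊕0⊕1⊕1⊕1⊕1 = 0
s2 (pos 2,3,6,7,10,11,14,15): 1⊕0⊕0⊕0⊕0⊕1⊕1⊕1 = 0
s4 (pos 4,5,6,7,12,13,14,15): 0⊕0⊕0⊕0⊕1⊕1⊕1⊕1 = 0
s8 (pos 8,9,10,11,12,13,14,15): 0⊕1⊕0⊕1⊕1⊕1⊕1⊕1 = 0
Syndrome s8…s1 = 0000 → no error.
Read data bits from positions 3,5,6,7,9,10,11,12,13,14,15: 00001011111

00001011111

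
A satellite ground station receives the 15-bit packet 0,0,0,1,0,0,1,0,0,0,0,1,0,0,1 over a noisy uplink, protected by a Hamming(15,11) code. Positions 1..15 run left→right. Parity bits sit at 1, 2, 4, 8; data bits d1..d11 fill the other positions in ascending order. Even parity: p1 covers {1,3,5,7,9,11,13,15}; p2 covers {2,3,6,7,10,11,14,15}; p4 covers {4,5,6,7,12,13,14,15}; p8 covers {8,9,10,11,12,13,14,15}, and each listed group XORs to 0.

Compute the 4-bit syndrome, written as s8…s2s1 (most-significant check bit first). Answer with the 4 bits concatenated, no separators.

s1 (pos 1,3,5,7,9,11,13,15): 0⊕0⊕0⊕1⊕0⊕0⊕0⊕1 = 0
s2 (pos 2,3,6,7,10,11,14,15): 0⊕0⊕0⊕1⊕0⊕0⊕0⊕1 = 0
s4 (pos 4,5,6,7,12,13,14,15): 1⊕0⊕0⊕1⊕1⊕0⊕0⊕1 = 0
s8 (pos 8,9,10,11,12,13,14,15): 0⊕0⊕0⊕0⊕1⊕0⊕0⊕1 = 0
Syndrome s8…s1 = 0000 → no error.

0000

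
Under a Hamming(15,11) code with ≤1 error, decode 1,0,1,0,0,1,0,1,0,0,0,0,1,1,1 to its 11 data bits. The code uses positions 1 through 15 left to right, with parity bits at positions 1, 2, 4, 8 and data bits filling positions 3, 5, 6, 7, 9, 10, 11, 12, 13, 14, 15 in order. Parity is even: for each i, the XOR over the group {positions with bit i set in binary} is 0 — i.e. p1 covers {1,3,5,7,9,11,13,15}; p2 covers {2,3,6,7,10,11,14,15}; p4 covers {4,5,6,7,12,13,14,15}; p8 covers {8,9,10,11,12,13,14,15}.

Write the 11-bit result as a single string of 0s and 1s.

10100000111

s1 (pos 1,3,5,7,9,11,13,15): 1⊕1⊕0⊕0⊕0⊕0⊕1⊕1 = 0
s2 (pos 2,3,6,7,10,11,14,15): 0⊕1⊕1⊕0⊕0⊕0⊕1⊕1 = 0
s4 (pos 4,5,6,7,12,13,14,15): 0⊕0⊕1⊕0⊕0⊕1⊕1⊕1 = 0
s8 (pos 8,9,10,11,12,13,14,15): 1⊕0⊕0⊕0⊕0⊕1⊕1⊕1 = 0
Syndrome s8…s1 = 0000 → no error.
Read data bits from positions 3,5,6,7,9,10,11,12,13,14,15: 10100000111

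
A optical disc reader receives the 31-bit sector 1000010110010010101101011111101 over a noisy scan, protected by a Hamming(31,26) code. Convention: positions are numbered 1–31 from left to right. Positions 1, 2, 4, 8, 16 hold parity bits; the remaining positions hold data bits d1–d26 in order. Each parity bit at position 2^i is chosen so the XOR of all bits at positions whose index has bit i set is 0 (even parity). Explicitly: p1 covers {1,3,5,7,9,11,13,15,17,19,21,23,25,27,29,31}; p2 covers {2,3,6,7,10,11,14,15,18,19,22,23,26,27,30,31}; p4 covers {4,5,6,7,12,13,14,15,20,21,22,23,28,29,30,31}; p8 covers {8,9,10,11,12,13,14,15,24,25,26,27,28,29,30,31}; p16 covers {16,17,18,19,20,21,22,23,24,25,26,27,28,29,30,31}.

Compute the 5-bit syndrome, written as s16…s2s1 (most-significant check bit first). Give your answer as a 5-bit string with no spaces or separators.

11011

s1 (pos 1,3,5,7,9,11,13,15,17,19,21,23,25,27,29,31): 1⊕0⊕0⊕0⊕1⊕0⊕0⊕1⊕1⊕1⊕0⊕0⊕1⊕1⊕1⊕1 = 1
s2 (pos 2,3,6,7,10,11,14,15,18,19,22,23,26,27,30,31): 0⊕0⊕1⊕0⊕0⊕0⊕0⊕1⊕0⊕1⊕1⊕0⊕1⊕1⊕0⊕1 = 1
s4 (pos 4,5,6,7,12,13,14,15,20,21,22,23,28,29,30,31): 0⊕0⊕1⊕0⊕1⊕0⊕0⊕1⊕1⊕0⊕1⊕0⊕1⊕1⊕0⊕1 = 0
s8 (pos 8,9,10,11,12,13,14,15,24,25,26,27,28,29,30,31): 1⊕1⊕0⊕0⊕1⊕0⊕0⊕1⊕1⊕1⊕1⊕1⊕1⊕1⊕0⊕1 = 1
s16 (pos 16,17,18,19,20,21,22,23,24,25,26,27,28,29,30,31): 0⊕1⊕0⊕1⊕1⊕0⊕1⊕0⊕1⊕1⊕1⊕1⊕1⊕1⊕0⊕1 = 1
Syndrome s16…s1 = 11011 → error at position 27.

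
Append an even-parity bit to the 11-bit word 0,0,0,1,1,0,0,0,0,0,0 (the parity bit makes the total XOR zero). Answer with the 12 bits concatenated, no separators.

XOR of the 11 data bits: 0⊕0⊕0⊕1⊕1⊕0⊕0⊕0⊕0⊕0⊕0 = 0
Parity bit = 0 (so all 12 bits XOR to 0).

000110000000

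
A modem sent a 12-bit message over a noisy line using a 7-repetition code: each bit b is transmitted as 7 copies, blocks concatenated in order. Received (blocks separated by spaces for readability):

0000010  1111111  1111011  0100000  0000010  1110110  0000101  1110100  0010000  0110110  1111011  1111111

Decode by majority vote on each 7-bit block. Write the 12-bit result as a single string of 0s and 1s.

011001010111

Block 1 (0000010): 1 one → 0
Block 2 (1111111): 7 ones → 1
Block 3 (1111011): 6 ones → 1
Block 4 (0100000): 1 one → 0
Block 5 (0000010): 1 one → 0
Block 6 (1110110): 5 ones → 1
Block 7 (0000101): 2 ones → 0
Block 8 (1110100): 4 ones → 1
Block 9 (0010000): 1 one → 0
Block 10 (0110110): 4 ones → 1
Block 11 (1111011): 6 ones → 1
Block 12 (1111111): 7 ones → 1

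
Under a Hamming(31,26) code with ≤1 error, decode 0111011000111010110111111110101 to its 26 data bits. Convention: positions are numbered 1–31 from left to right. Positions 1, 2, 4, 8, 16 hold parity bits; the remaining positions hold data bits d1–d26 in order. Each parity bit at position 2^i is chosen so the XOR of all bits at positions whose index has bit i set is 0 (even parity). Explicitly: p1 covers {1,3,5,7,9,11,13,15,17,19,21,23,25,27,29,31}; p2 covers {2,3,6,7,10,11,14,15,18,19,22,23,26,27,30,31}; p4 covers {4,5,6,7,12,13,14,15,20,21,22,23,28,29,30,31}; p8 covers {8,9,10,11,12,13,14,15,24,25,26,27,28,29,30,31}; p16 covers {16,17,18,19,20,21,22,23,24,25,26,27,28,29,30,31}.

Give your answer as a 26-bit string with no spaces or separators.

s1 (pos 1,3,5,7,9,11,13,15,17,19,21,23,25,27,29,31): 0⊕1⊕0⊕1⊕0⊕1⊕1⊕1⊕1⊕0⊕1⊕1⊕1⊕1⊕1⊕1 = 0
s2 (pos 2,3,6,7,10,11,14,15,18,19,22,23,26,27,30,31): 1⊕1⊕1⊕1⊕0⊕1⊕0⊕1⊕1⊕0⊕1⊕1⊕1⊕1⊕0⊕1 = 0
s4 (pos 4,5,6,7,12,13,14,15,20,21,22,23,28,29,30,31): 1⊕0⊕1⊕1⊕1⊕1⊕0⊕1⊕1⊕1⊕1⊕1⊕0⊕1⊕0⊕1 = 0
s8 (pos 8,9,10,11,12,13,14,15,24,25,26,27,28,29,30,31): 0⊕0⊕0⊕1⊕1⊕1⊕0⊕1⊕1⊕1⊕1⊕1⊕0⊕1⊕0⊕1 = 0
s16 (pos 16,17,18,19,20,21,22,23,24,25,26,27,28,29,30,31): 0⊕1⊕1⊕0⊕1⊕1⊕1⊕1⊕1⊕1⊕1⊕1⊕0⊕1⊕0⊕1 = 0
Syndrome s16…s1 = 00000 → no error.
Read data bits from positions 3,5,6,7,9,10,11,12,13,14,15,17,18,19,20,21,22,23,24,25,26,27,28,29,30,31: 10110011101110111111110101

10110011101110111111110101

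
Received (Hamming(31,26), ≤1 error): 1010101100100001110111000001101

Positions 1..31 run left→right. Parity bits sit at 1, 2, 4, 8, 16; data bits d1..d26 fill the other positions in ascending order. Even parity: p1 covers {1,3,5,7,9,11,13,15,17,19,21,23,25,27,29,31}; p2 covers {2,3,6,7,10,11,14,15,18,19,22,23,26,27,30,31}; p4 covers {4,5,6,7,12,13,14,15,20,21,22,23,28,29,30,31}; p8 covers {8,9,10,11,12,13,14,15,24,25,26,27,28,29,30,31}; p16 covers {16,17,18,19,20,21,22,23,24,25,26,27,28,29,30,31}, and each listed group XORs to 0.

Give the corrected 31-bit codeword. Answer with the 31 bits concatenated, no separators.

s1 (pos 1,3,5,7,9,11,13,15,17,19,21,23,25,27,29,31): 1⊕1⊕1⊕1⊕0⊕1⊕0⊕0⊕1⊕0⊕1⊕0⊕0⊕0⊕1⊕1 = 1
s2 (pos 2,3,6,7,10,11,14,15,18,19,22,23,26,27,30,31): 0⊕1⊕0⊕1⊕0⊕1⊕0⊕0⊕1⊕0⊕1⊕0⊕0⊕0⊕0⊕1 = 0
s4 (pos 4,5,6,7,12,13,14,15,20,21,22,23,28,29,30,31): 0⊕1⊕0⊕1⊕0⊕0⊕0⊕0⊕1⊕1⊕1⊕0⊕1⊕1⊕0⊕1 = 0
s8 (pos 8,9,10,11,12,13,14,15,24,25,26,27,28,29,30,31): 1⊕0⊕0⊕1⊕0⊕0⊕0⊕0⊕0⊕0⊕0⊕0⊕1⊕1⊕0⊕1 = 1
s16 (pos 16,17,18,19,20,21,22,23,24,25,26,27,28,29,30,31): 1⊕1⊕1⊕0⊕1⊕1⊕1⊕0⊕0⊕0⊕0⊕0⊕1⊕1⊕0⊕1 = 1
Syndrome s16…s1 = 11001 → error at position 25.
Flip position 25: 1010101100100001110111000001101 → 1010101100100001110111001001101

1010101100100001110111001001101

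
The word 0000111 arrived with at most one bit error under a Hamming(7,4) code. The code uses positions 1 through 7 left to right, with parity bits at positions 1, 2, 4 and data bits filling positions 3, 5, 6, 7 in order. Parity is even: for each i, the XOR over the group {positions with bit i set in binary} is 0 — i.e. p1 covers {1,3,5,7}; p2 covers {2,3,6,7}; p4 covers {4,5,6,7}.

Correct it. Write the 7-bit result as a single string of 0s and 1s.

s1 (pos 1,3,5,7): 0⊕0⊕1⊕1 = 0
s2 (pos 2,3,6,7): 0⊕0⊕1⊕1 = 0
s4 (pos 4,5,6,7): 0⊕1⊕1⊕1 = 1
Syndrome s4…s1 = 100 → error at position 4.
Flip position 4: 0000111 → 0001111

0001111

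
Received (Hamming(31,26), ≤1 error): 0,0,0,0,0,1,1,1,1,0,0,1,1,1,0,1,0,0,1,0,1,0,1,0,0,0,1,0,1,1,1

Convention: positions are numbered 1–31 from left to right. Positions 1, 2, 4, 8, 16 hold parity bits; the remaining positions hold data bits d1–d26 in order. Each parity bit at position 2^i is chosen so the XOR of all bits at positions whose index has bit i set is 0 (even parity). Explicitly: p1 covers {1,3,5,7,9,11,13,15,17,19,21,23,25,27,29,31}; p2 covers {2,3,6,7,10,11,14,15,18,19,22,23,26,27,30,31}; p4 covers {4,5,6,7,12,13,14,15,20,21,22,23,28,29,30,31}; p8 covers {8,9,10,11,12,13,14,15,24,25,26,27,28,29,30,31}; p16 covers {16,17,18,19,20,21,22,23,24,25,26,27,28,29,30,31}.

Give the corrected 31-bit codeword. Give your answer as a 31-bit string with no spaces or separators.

s1 (pos 1,3,5,7,9,11,13,15,17,19,21,23,25,27,29,31): 0⊕0⊕0⊕1⊕1⊕0⊕1⊕0⊕0⊕1⊕1⊕1⊕0⊕1⊕1⊕1 = 1
s2 (pos 2,3,6,7,10,11,14,15,18,19,22,23,26,27,30,31): 0⊕0⊕1⊕1⊕0⊕0⊕1⊕0⊕0⊕1⊕0⊕1⊕0⊕1⊕1⊕1 = 0
s4 (pos 4,5,6,7,12,13,14,15,20,21,22,23,28,29,30,31): 0⊕0⊕1⊕1⊕1⊕1⊕1⊕0⊕0⊕1⊕0⊕1⊕0⊕1⊕1⊕1 = 0
s8 (pos 8,9,10,11,12,13,14,15,24,25,26,27,28,29,30,31): 1⊕1⊕0⊕0⊕1⊕1⊕1⊕0⊕0⊕0⊕0⊕1⊕0⊕1⊕1⊕1 = 1
s16 (pos 16,17,18,19,20,21,22,23,24,25,26,27,28,29,30,31): 1⊕0⊕0⊕1⊕0⊕1⊕0⊕1⊕0⊕0⊕0⊕1⊕0⊕1⊕1⊕1 = 0
Syndrome s16…s1 = 01001 → error at position 9.
Flip position 9: 0000011110011101001010100010111 → 0000011100011101001010100010111

0000011100011101001010100010111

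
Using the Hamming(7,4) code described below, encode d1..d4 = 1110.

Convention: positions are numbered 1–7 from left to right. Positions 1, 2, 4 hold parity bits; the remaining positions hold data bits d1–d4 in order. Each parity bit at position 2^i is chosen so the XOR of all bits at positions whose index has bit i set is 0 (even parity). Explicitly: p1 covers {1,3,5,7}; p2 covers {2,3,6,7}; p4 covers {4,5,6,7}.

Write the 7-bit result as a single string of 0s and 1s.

0010110

Place data at non-parity positions: p1 p2 1 p4 1 1 0
p1 (pos 1,3,5,7): XOR of data positions = 1⊕1⊕0 = 0
p2 (pos 2,3,6,7): XOR of data positions = 1⊕1⊕0 = 0
p4 (pos 4,5,6,7): XOR of data positions = 1⊕1⊕0 = 0
Codeword: 0010110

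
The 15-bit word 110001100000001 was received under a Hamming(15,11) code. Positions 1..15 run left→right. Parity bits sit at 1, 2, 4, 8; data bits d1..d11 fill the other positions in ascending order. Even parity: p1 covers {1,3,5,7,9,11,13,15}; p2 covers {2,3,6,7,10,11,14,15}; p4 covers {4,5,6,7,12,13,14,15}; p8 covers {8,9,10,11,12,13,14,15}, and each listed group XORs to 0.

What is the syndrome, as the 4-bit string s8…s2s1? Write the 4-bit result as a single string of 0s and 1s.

1101

s1 (pos 1,3,5,7,9,11,13,15): 1⊕0⊕0⊕1⊕0⊕0⊕0⊕1 = 1
s2 (pos 2,3,6,7,10,11,14,15): 1⊕0⊕1⊕1⊕0⊕0⊕0⊕1 = 0
s4 (pos 4,5,6,7,12,13,14,15): 0⊕0⊕1⊕1⊕0⊕0⊕0⊕1 = 1
s8 (pos 8,9,10,11,12,13,14,15): 0⊕0⊕0⊕0⊕0⊕0⊕0⊕1 = 1
Syndrome s8…s1 = 1101 → error at position 13.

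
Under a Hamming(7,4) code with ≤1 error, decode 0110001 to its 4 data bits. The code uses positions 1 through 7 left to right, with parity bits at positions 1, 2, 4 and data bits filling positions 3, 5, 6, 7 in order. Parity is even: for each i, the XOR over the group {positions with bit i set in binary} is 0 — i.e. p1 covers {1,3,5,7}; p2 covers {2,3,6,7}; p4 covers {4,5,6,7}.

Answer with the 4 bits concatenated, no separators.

1011

s1 (pos 1,3,5,7): 0⊕1⊕0⊕1 = 0
s2 (pos 2,3,6,7): 1⊕1⊕0⊕1 = 1
s4 (pos 4,5,6,7): 0⊕0⊕0⊕1 = 1
Syndrome s4…s1 = 110 → error at position 6.
Flip position 6: 0110001 → 0110011
Read data bits from positions 3,5,6,7: 1011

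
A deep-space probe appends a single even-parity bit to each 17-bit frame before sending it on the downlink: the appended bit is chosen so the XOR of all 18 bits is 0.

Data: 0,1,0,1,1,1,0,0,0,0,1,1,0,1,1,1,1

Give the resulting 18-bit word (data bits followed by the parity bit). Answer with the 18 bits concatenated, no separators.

010111000011011110

XOR of the 17 data bits: 0⊕1⊕0⊕1⊕1⊕1⊕0⊕0⊕0⊕0⊕1⊕1⊕0⊕1⊕1⊕1⊕1 = 0
Parity bit = 0 (so all 18 bits XOR to 0).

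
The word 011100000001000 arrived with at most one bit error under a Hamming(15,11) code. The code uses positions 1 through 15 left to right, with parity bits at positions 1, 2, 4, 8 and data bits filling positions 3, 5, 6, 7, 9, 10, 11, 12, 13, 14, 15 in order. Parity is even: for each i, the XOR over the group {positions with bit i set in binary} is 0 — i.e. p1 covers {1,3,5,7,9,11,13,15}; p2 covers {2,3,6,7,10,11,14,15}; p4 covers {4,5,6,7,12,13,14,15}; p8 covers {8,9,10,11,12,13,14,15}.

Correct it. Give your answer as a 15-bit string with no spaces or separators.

s1 (pos 1,3,5,7,9,11,13,15): 0⊕1⊕0⊕0⊕0⊕0⊕0⊕0 = 1
s2 (pos 2,3,6,7,10,11,14,15): 1⊕1⊕0⊕0⊕0⊕0⊕0⊕0 = 0
s4 (pos 4,5,6,7,12,13,14,15): 1⊕0⊕0⊕0⊕1⊕0⊕0⊕0 = 0
s8 (pos 8,9,10,11,12,13,14,15): 0⊕0⊕0⊕0⊕1⊕0⊕0⊕0 = 1
Syndrome s8…s1 = 1001 → error at position 9.
Flip position 9: 011100000001000 → 011100001001000

011100001001000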